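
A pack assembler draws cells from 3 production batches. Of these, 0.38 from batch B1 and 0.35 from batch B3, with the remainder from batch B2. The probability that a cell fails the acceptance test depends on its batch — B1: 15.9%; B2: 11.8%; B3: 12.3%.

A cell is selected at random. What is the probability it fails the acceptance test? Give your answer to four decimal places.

P(B2) = 1 − (0.38 + 0.35) = 0.27.
Summing over the partition,
P(F) = P(F|B1)·P(B1) + P(F|B2)·P(B2) + P(F|B3)·P(B3)
      = 0.159·0.38 + 0.118·0.27 + 0.123·0.35
      = 0.06042 + 0.03186 + 0.04305 = 0.13533

0.1353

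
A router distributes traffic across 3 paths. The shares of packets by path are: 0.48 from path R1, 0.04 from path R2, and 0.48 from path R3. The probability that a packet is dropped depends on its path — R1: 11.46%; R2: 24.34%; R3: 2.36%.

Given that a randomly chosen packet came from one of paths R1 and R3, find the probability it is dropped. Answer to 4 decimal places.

0.0691

Let S = {R1, R3}.
P(S) = 0.48 + 0.48 = 0.96.
P(L ∩ S) = 0.1146·0.48 + 0.0236·0.48 = 0.055008 + 0.011328 = 0.066336.
P(L | S) = 0.066336 / 0.96 = 0.069100…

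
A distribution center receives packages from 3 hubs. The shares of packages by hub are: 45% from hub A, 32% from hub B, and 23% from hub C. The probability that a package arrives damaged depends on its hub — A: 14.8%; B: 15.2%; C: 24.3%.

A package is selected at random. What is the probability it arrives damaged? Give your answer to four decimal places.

0.1711

Using total probability over the partition,
P(D) = P(D|A)·P(A) + P(D|B)·P(B) + P(D|C)·P(C)
      = 0.148·0.45 + 0.152·0.32 + 0.243·0.23
      = 0.0666 + 0.04864 + 0.05589 = 0.17113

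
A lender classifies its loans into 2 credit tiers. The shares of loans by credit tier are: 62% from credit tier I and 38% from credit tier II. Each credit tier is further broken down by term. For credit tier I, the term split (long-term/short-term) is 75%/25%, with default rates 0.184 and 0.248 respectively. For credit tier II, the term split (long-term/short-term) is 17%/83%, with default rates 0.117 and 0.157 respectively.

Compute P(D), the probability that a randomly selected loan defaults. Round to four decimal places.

P(D|I) = 0.75·0.184 + 0.25·0.248 = 0.138 + 0.062 = 0.2
P(D|II) = 0.17·0.117 + 0.83·0.157 = 0.01989 + 0.13031 = 0.1502
Then overall,
P(D) = 0.62·0.2 + 0.38·0.1502
      = 0.124 + 0.057076 = 0.181076

0.1811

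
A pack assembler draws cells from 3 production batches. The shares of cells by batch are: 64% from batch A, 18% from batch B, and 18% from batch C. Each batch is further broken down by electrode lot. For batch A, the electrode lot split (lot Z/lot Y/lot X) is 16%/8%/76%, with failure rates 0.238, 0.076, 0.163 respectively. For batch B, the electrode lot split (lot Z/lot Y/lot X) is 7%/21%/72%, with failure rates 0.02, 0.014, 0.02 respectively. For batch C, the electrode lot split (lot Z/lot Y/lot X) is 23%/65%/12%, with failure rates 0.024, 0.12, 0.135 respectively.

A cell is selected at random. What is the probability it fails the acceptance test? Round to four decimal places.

P(F|A) = 0.16·0.238 + 0.08·0.076 + 0.76·0.163 = 0.03808 + 0.00608 + 0.12388 = 0.16804
P(F|B) = 0.07·0.02 + 0.21·0.014 + 0.72·0.02 = 0.0014 + 0.00294 + 0.0144 = 0.01874
P(F|C) = 0.23·0.024 + 0.65·0.12 + 0.12·0.135 = 0.00552 + 0.078 + 0.0162 = 0.09972
By total probability over the outer partition,
P(F) = 0.64·0.16804 + 0.18·0.01874 + 0.18·0.09972
      = 0.1075456 + 0.0033732 + 0.0179496 = 0.1288684

0.1289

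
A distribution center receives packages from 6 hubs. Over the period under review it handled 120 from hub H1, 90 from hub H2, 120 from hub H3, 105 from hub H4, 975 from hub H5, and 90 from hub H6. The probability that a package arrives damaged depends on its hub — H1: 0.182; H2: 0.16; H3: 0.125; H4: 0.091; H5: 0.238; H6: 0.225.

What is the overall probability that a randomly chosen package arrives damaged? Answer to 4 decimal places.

0.2087

Total: 120 + 90 + 120 + 105 + 975 + 90 = 1500.
P(H1) = 120/1500 = 0.08. P(H2) = 90/1500 = 0.06. P(H3) = 120/1500 = 0.08. P(H4) = 105/1500 = 0.07. P(H5) = 975/1500 = 0.65. P(H6) = 90/1500 = 0.06.
By the law of total probability,
P(D) = P(D|H1)·P(H1) + P(D|H2)·P(H2) + P(D|H3)·P(H3) + P(D|H4)·P(H4) + P(D|H5)·P(H5) + P(D|H6)·P(H6)
      = 0.182·0.08 + 0.16·0.06 + 0.125·0.08 + 0.091·0.07 + 0.238·0.65 + 0.225·0.06
      = 0.01456 + 0.0096 + 0.01 + 0.00637 + 0.1547 + 0.0135 = 0.20873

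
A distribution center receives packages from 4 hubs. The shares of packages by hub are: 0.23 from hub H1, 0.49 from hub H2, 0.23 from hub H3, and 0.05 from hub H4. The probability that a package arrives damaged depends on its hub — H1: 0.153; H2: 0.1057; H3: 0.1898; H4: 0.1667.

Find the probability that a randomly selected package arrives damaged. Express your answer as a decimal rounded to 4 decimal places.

By the law of total probability,
P(D) = P(D|H1)·P(H1) + P(D|H2)·P(H2) + P(D|H3)·P(H3) + P(D|H4)·P(H4)
      = 0.153·0.23 + 0.1057·0.49 + 0.1898·0.23 + 0.1667·0.05
      = 0.03519 + 0.051793 + 0.043654 + 0.008335 = 0.138972

P(D) ≈ 0.1390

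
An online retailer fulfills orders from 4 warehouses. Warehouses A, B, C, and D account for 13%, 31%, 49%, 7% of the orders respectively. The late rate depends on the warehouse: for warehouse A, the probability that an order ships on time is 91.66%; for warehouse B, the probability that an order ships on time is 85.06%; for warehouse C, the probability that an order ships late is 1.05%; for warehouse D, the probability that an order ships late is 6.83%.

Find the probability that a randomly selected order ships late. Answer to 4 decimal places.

P(L|A) = 1 − 0.9166 = 0.0834.
P(L|B) = 1 − 0.8506 = 0.1494.
P(L) = P(L|A)·P(A) + P(L|B)·P(B) + P(L|C)·P(C) + P(L|D)·P(D)
      = 0.0834·0.13 + 0.1494·0.31 + 0.0105·0.49 + 0.0683·0.07
      = 0.010842 + 0.046314 + 0.005145 + 0.004781 = 0.067082

0.0671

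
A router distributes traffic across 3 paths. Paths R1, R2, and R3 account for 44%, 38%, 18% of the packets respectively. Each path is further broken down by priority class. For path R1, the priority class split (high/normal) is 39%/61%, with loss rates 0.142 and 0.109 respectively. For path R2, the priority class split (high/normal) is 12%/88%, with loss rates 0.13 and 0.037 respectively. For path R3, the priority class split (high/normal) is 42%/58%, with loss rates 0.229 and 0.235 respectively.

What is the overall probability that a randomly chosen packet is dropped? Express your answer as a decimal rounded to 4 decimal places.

P(L|R1) = 0.39·0.142 + 0.61·0.109 = 0.05538 + 0.06649 = 0.12187
P(L|R2) = 0.12·0.13 + 0.88·0.037 = 0.0156 + 0.03256 = 0.04816
P(L|R3) = 0.42·0.229 + 0.58·0.235 = 0.09618 + 0.1363 = 0.23248
Then overall,
P(L) = 0.44·0.12187 + 0.38·0.04816 + 0.18·0.23248
      = 0.0536228 + 0.0183008 + 0.0418464 = 0.11377

P(L) ≈ 0.1138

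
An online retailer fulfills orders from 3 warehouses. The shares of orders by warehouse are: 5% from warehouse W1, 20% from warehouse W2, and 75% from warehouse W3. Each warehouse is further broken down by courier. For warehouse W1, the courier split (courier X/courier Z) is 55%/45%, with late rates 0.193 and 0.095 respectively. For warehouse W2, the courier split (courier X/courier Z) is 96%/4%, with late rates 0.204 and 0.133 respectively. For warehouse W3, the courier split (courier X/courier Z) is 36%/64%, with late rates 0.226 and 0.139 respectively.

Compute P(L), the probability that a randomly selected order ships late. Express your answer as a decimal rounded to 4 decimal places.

P(L) ≈ 0.1754

P(L|W1) = 0.55·0.193 + 0.45·0.095 = 0.10615 + 0.04275 = 0.1489
P(L|W2) = 0.96·0.204 + 0.04·0.133 = 0.19584 + 0.00532 = 0.20116
P(L|W3) = 0.36·0.226 + 0.64·0.139 = 0.08136 + 0.08896 = 0.17032
By total probability over the outer partition,
P(L) = 0.05·0.1489 + 0.2·0.20116 + 0.75·0.17032
      = 0.007445 + 0.040232 + 0.12774 = 0.175417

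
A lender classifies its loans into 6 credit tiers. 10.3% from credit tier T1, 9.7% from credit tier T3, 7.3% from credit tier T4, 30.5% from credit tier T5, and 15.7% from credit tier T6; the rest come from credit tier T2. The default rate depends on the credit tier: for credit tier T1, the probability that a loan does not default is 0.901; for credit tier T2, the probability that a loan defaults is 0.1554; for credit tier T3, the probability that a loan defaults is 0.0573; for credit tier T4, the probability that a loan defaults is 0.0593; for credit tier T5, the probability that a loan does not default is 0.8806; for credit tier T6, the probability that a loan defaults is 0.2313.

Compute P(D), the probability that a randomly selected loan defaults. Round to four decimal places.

P(T2) = 1 − (0.103 + 0.097 + 0.073 + 0.305 + 0.157) = 0.265.
P(D|T1) = 1 − 0.901 = 0.099.
P(D|T5) = 1 − 0.8806 = 0.1194.
Summing over the partition,
P(D) = P(D|T1)·P(T1) + P(D|T2)·P(T2) + P(D|T3)·P(T3) + P(D|T4)·P(T4) + P(D|T5)·P(T5) + P(D|T6)·P(T6)
      = 0.099·0.103 + 0.1554·0.265 + 0.0573·0.097 + 0.0593·0.073 + 0.1194·0.305 + 0.2313·0.157
      = 0.010197 + 0.041181 + 0.0055581 + 0.0043289 + 0.036417 + 0.0363141 = 0.1339961

0.1340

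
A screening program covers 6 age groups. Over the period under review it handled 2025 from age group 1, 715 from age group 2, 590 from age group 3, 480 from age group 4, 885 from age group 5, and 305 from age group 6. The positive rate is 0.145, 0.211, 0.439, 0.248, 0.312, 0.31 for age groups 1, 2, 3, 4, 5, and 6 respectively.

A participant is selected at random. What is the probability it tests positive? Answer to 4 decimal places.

P(T) ≈ 0.2386

Total: 2025 + 715 + 590 + 480 + 885 + 305 = 5000.
P(1) = 2025/5000 = 0.405. P(2) = 715/5000 = 0.143. P(3) = 590/5000 = 0.118. P(4) = 480/5000 = 0.096. P(5) = 885/5000 = 0.177. P(6) = 305/5000 = 0.061.
P(T) = P(T|1)·P(1) + P(T|2)·P(2) + P(T|3)·P(3) + P(T|4)·P(4) + P(T|5)·P(5) + P(T|6)·P(6)
      = 0.145·0.405 + 0.211·0.143 + 0.439·0.118 + 0.248·0.096 + 0.312·0.177 + 0.31·0.061
      = 0.058725 + 0.030173 + 0.051802 + 0.023808 + 0.055224 + 0.01891 = 0.238642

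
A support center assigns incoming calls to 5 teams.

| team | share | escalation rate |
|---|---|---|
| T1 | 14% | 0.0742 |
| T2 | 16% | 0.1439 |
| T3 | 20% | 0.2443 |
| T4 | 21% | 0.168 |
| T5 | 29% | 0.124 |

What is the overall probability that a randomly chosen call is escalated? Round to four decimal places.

P(E) ≈ 0.1535

P(E) = P(E|T1)·P(T1) + P(E|T2)·P(T2) + P(E|T3)·P(T3) + P(E|T4)·P(T4) + P(E|T5)·P(T5)
      = 0.0742·0.14 + 0.1439·0.16 + 0.2443·0.2 + 0.168·0.21 + 0.124·0.29
      = 0.010388 + 0.023024 + 0.04886 + 0.03528 + 0.03596 = 0.153512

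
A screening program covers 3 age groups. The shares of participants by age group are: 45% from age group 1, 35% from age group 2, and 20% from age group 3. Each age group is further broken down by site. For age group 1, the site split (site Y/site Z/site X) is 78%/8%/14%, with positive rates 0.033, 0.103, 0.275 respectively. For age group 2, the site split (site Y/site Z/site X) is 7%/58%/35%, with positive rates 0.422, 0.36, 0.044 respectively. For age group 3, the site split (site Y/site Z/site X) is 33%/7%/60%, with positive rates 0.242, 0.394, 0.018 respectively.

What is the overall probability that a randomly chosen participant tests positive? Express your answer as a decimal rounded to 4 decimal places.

P(T|1) = 0.78·0.033 + 0.08·0.103 + 0.14·0.275 = 0.02574 + 0.00824 + 0.0385 = 0.07248
P(T|2) = 0.07·0.422 + 0.58·0.36 + 0.35·0.044 = 0.02954 + 0.2088 + 0.0154 = 0.25374
P(T|3) = 0.33·0.242 + 0.07·0.394 + 0.6·0.018 = 0.07986 + 0.02758 + 0.0108 = 0.11824
By total probability over the outer partition,
P(T) = 0.45·0.07248 + 0.35·0.25374 + 0.2·0.11824
      = 0.032616 + 0.088809 + 0.023648 = 0.145073

P(T) ≈ 0.1451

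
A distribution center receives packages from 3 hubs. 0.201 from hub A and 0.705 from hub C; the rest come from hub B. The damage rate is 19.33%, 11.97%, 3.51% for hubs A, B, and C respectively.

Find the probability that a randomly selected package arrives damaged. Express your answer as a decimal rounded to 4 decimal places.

P(B) = 1 − (0.201 + 0.705) = 0.094.
By the law of total probability,
P(D) = P(D|A)·P(A) + P(D|B)·P(B) + P(D|C)·P(C)
      = 0.1933·0.201 + 0.1197·0.094 + 0.0351·0.705
      = 0.0388533 + 0.0112518 + 0.0247455 = 0.0748506

0.0749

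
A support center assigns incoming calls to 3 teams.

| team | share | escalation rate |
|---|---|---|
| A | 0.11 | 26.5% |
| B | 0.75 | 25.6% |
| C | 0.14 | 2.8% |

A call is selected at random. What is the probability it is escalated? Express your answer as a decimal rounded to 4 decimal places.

Using total probability over the partition,
P(E) = P(E|A)·P(A) + P(E|B)·P(B) + P(E|C)·P(C)
      = 0.265·0.11 + 0.256·0.75 + 0.028·0.14
      = 0.02915 + 0.192 + 0.00392 = 0.22507

P(E) ≈ 0.2251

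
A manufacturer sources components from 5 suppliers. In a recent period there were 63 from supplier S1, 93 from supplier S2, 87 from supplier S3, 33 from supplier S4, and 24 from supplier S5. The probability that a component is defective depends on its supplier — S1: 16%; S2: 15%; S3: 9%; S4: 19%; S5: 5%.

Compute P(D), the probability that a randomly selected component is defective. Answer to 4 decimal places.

Total: 63 + 93 + 87 + 33 + 24 = 300.
P(S1) = 63/300 = 0.21. P(S2) = 93/300 = 0.31. P(S3) = 87/300 = 0.29. P(S4) = 33/300 = 0.11. P(S5) = 24/300 = 0.08.
By the law of total probability,
P(D) = P(D|S1)·P(S1) + P(D|S2)·P(S2) + P(D|S3)·P(S3) + P(D|S4)·P(S4) + P(D|S5)·P(S5)
      = 0.16·0.21 + 0.15·0.31 + 0.09·0.29 + 0.19·0.11 + 0.05·0.08
      = 0.0336 + 0.0465 + 0.0261 + 0.0209 + 0.004 = 0.1311

0.1311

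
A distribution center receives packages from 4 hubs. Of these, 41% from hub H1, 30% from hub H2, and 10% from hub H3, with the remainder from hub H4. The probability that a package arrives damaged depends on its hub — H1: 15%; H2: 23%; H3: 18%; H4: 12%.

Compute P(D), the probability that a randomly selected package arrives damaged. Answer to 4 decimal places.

P(D) ≈ 0.1713

P(H4) = 1 − (0.41 + 0.3 + 0.1) = 0.19.
P(D) = P(D|H1)·P(H1) + P(D|H2)·P(H2) + P(D|H3)·P(H3) + P(D|H4)·P(H4)
      = 0.15·0.41 + 0.23·0.3 + 0.18·0.1 + 0.12·0.19
      = 0.0615 + 0.069 + 0.018 + 0.0228 = 0.1713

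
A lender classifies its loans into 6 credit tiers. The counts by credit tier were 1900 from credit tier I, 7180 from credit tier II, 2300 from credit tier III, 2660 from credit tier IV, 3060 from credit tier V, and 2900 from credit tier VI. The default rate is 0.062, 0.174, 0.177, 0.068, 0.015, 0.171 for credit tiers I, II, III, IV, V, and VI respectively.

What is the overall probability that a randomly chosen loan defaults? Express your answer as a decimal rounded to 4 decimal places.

Total: 1900 + 7180 + 2300 + 2660 + 3060 + 2900 = 20000.
P(I) = 1900/20000 = 0.095. P(II) = 7180/20000 = 0.359. P(III) = 2300/20000 = 0.115. P(IV) = 2660/20000 = 0.133. P(V) = 3060/20000 = 0.153. P(VI) = 2900/20000 = 0.145.
P(D) = P(D|I)·P(I) + P(D|II)·P(II) + P(D|III)·P(III) + P(D|IV)·P(IV) + P(D|V)·P(V) + P(D|VI)·P(VI)
      = 0.062·0.095 + 0.174·0.359 + 0.177·0.115 + 0.068·0.133 + 0.015·0.153 + 0.171·0.145
      = 0.00589 + 0.062466 + 0.020355 + 0.009044 + 0.002295 + 0.024795 = 0.124845

P(D) ≈ 0.1248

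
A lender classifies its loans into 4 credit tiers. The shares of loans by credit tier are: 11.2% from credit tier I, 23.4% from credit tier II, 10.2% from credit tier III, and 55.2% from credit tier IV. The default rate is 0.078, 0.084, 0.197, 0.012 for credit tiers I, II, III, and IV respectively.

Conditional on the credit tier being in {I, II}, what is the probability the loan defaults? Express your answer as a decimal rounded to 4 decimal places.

0.0821

Let S = {I, II}.
P(S) = 0.112 + 0.234 = 0.346.
P(D ∩ S) = 0.078·0.112 + 0.084·0.234 = 0.008736 + 0.019656 = 0.028392.
P(D | S) = 0.028392 / 0.346 = 0.082058…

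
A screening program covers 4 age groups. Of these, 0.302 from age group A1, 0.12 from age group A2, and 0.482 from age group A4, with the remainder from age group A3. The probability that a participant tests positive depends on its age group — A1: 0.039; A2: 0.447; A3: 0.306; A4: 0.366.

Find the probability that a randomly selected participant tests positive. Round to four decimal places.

P(A3) = 1 − (0.302 + 0.12 + 0.482) = 0.096.
By the law of total probability,
P(T) = P(T|A1)·P(A1) + P(T|A2)·P(A2) + P(T|A3)·P(A3) + P(T|A4)·P(A4)
      = 0.039·0.302 + 0.447·0.12 + 0.306·0.096 + 0.366·0.482
      = 0.011778 + 0.05364 + 0.029376 + 0.176412 = 0.271206

0.2712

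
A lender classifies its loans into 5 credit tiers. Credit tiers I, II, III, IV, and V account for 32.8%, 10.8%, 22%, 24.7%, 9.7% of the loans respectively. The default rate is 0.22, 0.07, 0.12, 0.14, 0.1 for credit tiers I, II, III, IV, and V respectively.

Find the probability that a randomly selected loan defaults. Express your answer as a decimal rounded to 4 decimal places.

P(D) ≈ 0.1504

P(D) = P(D|I)·P(I) + P(D|II)·P(II) + P(D|III)·P(III) + P(D|IV)·P(IV) + P(D|V)·P(V)
      = 0.22·0.328 + 0.07·0.108 + 0.12·0.22 + 0.14·0.247 + 0.1·0.097
      = 0.07216 + 0.00756 + 0.0264 + 0.03458 + 0.0097 = 0.1504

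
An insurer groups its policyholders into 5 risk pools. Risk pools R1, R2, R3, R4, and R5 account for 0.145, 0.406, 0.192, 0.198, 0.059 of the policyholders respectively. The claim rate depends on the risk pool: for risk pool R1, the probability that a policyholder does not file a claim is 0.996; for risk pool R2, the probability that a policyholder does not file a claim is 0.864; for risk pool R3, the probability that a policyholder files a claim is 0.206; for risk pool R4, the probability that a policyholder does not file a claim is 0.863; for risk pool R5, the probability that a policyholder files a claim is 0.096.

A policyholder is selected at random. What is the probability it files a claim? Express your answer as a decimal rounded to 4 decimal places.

P(C|R1) = 1 − 0.996 = 0.004.
P(C|R2) = 1 − 0.864 = 0.136.
P(C|R4) = 1 − 0.863 = 0.137.
P(C) = P(C|R1)·P(R1) + P(C|R2)·P(R2) + P(C|R3)·P(R3) + P(C|R4)·P(R4) + P(C|R5)·P(R5)
      = 0.004·0.145 + 0.136·0.406 + 0.206·0.192 + 0.137·0.198 + 0.096·0.059
      = 0.00058 + 0.055216 + 0.039552 + 0.027126 + 0.005664 = 0.128138

0.1281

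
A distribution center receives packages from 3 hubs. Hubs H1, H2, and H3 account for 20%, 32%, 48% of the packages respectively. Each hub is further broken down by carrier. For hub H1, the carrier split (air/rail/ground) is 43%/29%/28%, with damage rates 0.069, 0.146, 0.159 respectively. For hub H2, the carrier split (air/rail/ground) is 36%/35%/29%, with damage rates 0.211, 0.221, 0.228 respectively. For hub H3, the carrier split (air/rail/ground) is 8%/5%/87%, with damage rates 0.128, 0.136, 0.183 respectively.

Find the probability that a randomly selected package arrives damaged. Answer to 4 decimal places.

P(D|H1) = 0.43·0.069 + 0.29·0.146 + 0.28·0.159 = 0.02967 + 0.04234 + 0.04452 = 0.11653
P(D|H2) = 0.36·0.211 + 0.35·0.221 + 0.29·0.228 = 0.07596 + 0.07735 + 0.06612 = 0.21943
P(D|H3) = 0.08·0.128 + 0.05·0.136 + 0.87·0.183 = 0.01024 + 0.0068 + 0.15921 = 0.17625
By total probability over the outer partition,
P(D) = 0.2·0.11653 + 0.32·0.21943 + 0.48·0.17625
      = 0.023306 + 0.0702176 + 0.0846 = 0.1781236

P(D) ≈ 0.1781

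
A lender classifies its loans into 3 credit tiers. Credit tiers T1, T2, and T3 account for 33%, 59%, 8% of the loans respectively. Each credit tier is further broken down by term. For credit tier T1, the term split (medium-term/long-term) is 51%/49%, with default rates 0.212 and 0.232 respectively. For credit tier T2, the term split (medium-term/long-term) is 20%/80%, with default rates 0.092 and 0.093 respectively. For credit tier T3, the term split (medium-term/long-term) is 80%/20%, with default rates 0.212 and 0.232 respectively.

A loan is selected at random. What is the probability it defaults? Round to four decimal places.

P(D|T1) = 0.51·0.212 + 0.49·0.232 = 0.10812 + 0.11368 = 0.2218
P(D|T2) = 0.2·0.092 + 0.8·0.093 = 0.0184 + 0.0744 = 0.0928
P(D|T3) = 0.8·0.212 + 0.2·0.232 = 0.1696 + 0.0464 = 0.216
Then overall,
P(D) = 0.33·0.2218 + 0.59·0.0928 + 0.08·0.216
      = 0.073194 + 0.054752 + 0.01728 = 0.145226

P(D) ≈ 0.1452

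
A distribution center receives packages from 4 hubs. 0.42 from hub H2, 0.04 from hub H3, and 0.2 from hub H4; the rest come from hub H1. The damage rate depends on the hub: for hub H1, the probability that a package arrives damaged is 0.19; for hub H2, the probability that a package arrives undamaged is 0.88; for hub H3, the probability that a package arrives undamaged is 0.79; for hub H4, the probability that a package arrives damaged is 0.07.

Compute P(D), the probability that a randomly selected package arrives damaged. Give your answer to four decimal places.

P(H1) = 1 − (0.42 + 0.04 + 0.2) = 0.34.
P(D|H2) = 1 − 0.88 = 0.12.
P(D|H3) = 1 − 0.79 = 0.21.
P(D) = P(D|H1)·P(H1) + P(D|H2)·P(H2) + P(D|H3)·P(H3) + P(D|H4)·P(H4)
      = 0.19·0.34 + 0.12·0.42 + 0.21·0.04 + 0.07·0.2
      = 0.0646 + 0.0504 + 0.0084 + 0.014 = 0.1374

P(D) ≈ 0.1374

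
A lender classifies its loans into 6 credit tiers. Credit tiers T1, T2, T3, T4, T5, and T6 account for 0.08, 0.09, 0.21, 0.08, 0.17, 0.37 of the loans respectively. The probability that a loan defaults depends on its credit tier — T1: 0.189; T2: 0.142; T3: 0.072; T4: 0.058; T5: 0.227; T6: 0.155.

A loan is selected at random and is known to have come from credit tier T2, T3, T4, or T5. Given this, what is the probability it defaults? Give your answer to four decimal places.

Let S = {T2, T3, T4, T5}.
P(S) = 0.09 + 0.21 + 0.08 + 0.17 = 0.55.
P(D ∩ S) = 0.142·0.09 + 0.072·0.21 + 0.058·0.08 + 0.227·0.17 = 0.01278 + 0.01512 + 0.00464 + 0.03859 = 0.07113.
P(D | S) = 0.07113 / 0.55 = 0.129327…

P(D|S) ≈ 0.1293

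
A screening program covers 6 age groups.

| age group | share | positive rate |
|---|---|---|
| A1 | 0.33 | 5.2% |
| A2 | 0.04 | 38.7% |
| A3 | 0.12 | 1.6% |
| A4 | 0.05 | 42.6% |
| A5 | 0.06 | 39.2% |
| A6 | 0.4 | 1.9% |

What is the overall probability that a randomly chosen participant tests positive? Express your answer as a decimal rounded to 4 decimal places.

0.0870

P(T) = P(T|A1)·P(A1) + P(T|A2)·P(A2) + P(T|A3)·P(A3) + P(T|A4)·P(A4) + P(T|A5)·P(A5) + P(T|A6)·P(A6)
      = 0.052·0.33 + 0.387·0.04 + 0.016·0.12 + 0.426·0.05 + 0.392·0.06 + 0.019·0.4
      = 0.01716 + 0.01548 + 0.00192 + 0.0213 + 0.02352 + 0.0076 = 0.08698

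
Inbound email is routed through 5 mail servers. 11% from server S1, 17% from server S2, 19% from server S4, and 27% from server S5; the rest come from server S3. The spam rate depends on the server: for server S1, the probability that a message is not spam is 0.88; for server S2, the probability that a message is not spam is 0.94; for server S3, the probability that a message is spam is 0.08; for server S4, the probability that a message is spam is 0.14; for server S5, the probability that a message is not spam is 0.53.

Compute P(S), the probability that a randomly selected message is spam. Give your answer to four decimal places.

P(S) ≈ 0.1977

P(S3) = 1 − (0.11 + 0.17 + 0.19 + 0.27) = 0.26.
P(S|S1) = 1 − 0.88 = 0.12.
P(S|S2) = 1 − 0.94 = 0.06.
P(S|S5) = 1 − 0.53 = 0.47.
P(S) = P(S|S1)·P(S1) + P(S|S2)·P(S2) + P(S|S3)·P(S3) + P(S|S4)·P(S4) + P(S|S5)·P(S5)
      = 0.12·0.11 + 0.06·0.17 + 0.08·0.26 + 0.14·0.19 + 0.47·0.27
      = 0.0132 + 0.0102 + 0.0208 + 0.0266 + 0.1269 = 0.1977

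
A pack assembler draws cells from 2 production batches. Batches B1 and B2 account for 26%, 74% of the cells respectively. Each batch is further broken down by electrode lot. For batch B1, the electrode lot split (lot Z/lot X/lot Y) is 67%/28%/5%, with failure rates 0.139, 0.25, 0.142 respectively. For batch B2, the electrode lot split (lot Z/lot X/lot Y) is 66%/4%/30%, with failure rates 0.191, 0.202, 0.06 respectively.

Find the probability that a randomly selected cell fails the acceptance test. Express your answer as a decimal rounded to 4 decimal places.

P(F|B1) = 0.67·0.139 + 0.28·0.25 + 0.05·0.142 = 0.09313 + 0.07 + 0.0071 = 0.17023
P(F|B2) = 0.66·0.191 + 0.04·0.202 + 0.3·0.06 = 0.12606 + 0.00808 + 0.018 = 0.15214
Then overall,
P(F) = 0.26·0.17023 + 0.74·0.15214
      = 0.0442598 + 0.1125836 = 0.1568434

0.1568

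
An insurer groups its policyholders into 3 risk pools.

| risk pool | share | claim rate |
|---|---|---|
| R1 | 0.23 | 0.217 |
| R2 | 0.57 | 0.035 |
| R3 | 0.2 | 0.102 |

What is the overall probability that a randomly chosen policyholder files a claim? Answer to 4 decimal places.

P(C) ≈ 0.0903

Using total probability over the partition,
P(C) = P(C|R1)·P(R1) + P(C|R2)·P(R2) + P(C|R3)·P(R3)
      = 0.217·0.23 + 0.035·0.57 + 0.102·0.2
      = 0.04991 + 0.01995 + 0.0204 = 0.09026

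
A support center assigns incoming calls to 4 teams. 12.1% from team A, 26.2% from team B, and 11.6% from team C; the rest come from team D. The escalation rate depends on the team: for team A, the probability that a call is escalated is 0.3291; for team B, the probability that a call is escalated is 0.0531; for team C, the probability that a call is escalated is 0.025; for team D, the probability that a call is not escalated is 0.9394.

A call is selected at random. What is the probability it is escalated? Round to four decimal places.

P(D) = 1 − (0.121 + 0.262 + 0.116) = 0.501.
P(E|D) = 1 − 0.9394 = 0.0606.
P(E) = P(E|A)·P(A) + P(E|B)·P(B) + P(E|C)·P(C) + P(E|D)·P(D)
      = 0.3291·0.121 + 0.0531·0.262 + 0.025·0.116 + 0.0606·0.501
      = 0.0398211 + 0.0139122 + 0.0029 + 0.0303606 = 0.0869939

0.0870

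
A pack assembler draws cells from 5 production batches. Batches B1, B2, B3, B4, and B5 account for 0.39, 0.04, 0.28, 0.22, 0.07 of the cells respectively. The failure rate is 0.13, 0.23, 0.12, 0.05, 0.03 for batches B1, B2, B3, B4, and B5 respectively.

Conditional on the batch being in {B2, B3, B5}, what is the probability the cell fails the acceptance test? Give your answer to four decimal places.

0.1151

Let S = {B2, B3, B5}.
P(S) = 0.04 + 0.28 + 0.07 = 0.39.
P(F ∩ S) = 0.23·0.04 + 0.12·0.28 + 0.03·0.07 = 0.0092 + 0.0336 + 0.0021 = 0.0449.
P(F | S) = 0.0449 / 0.39 = 0.115128…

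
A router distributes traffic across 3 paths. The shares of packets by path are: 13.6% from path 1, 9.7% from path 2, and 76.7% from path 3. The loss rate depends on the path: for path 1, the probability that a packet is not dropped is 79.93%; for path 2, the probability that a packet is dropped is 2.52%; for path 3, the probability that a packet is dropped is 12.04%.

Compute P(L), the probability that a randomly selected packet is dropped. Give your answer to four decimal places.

0.1221

P(L|1) = 1 − 0.7993 = 0.2007.
P(L) = P(L|1)·P(1) + P(L|2)·P(2) + P(L|3)·P(3)
      = 0.2007·0.136 + 0.0252·0.097 + 0.1204·0.767
      = 0.0272952 + 0.0024444 + 0.0923468 = 0.1220864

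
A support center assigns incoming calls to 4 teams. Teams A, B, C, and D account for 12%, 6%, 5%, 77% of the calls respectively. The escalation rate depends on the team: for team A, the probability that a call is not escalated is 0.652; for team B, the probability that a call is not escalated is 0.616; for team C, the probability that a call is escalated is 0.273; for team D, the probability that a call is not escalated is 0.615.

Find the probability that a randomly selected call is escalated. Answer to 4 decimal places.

P(E|A) = 1 − 0.652 = 0.348.
P(E|B) = 1 − 0.616 = 0.384.
P(E|D) = 1 − 0.615 = 0.385.
P(E) = P(E|A)·P(A) + P(E|B)·P(B) + P(E|C)·P(C) + P(E|D)·P(D)
      = 0.348·0.12 + 0.384·0.06 + 0.273·0.05 + 0.385·0.77
      = 0.04176 + 0.02304 + 0.01365 + 0.29645 = 0.3749

0.3749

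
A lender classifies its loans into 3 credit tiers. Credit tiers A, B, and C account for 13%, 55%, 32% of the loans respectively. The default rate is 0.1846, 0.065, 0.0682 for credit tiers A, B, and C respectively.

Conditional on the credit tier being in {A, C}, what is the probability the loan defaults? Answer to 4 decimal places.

P(D|S) ≈ 0.1018

Let S = {A, C}.
P(S) = 0.13 + 0.32 = 0.45.
P(D ∩ S) = 0.1846·0.13 + 0.0682·0.32 = 0.023998 + 0.021824 = 0.045822.
P(D | S) = 0.045822 / 0.45 = 0.101827…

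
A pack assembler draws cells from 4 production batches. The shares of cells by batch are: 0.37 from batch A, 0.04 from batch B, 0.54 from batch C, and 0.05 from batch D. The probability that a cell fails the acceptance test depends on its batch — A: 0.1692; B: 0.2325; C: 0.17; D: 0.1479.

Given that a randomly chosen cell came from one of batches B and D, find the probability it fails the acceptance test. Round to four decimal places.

0.1855

Let S = {B, D}.
P(S) = 0.04 + 0.05 = 0.09.
P(F ∩ S) = 0.2325·0.04 + 0.1479·0.05 = 0.0093 + 0.007395 = 0.016695.
P(F | S) = 0.016695 / 0.09 = 0.185500…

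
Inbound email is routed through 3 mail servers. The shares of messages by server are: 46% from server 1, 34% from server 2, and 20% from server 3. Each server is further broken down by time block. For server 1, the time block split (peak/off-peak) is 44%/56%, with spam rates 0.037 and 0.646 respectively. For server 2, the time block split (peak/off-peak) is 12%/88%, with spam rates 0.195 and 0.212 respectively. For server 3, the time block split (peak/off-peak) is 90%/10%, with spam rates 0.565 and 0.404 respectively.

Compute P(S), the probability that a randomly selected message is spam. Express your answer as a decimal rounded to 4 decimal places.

P(S) ≈ 0.3551

P(S|1) = 0.44·0.037 + 0.56·0.646 = 0.01628 + 0.36176 = 0.37804
P(S|2) = 0.12·0.195 + 0.88·0.212 = 0.0234 + 0.18656 = 0.20996
P(S|3) = 0.9·0.565 + 0.1·0.404 = 0.5085 + 0.0404 = 0.5489
By total probability over the outer partition,
P(S) = 0.46·0.37804 + 0.34·0.20996 + 0.2·0.5489
      = 0.1738984 + 0.0713864 + 0.10978 = 0.3550648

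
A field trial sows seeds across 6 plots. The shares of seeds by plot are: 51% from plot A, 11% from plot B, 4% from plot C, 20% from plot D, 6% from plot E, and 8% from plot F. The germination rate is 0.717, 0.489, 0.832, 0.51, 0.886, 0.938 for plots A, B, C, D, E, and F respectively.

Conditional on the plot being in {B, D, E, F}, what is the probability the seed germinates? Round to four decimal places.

Let S = {B, D, E, F}.
P(S) = 0.11 + 0.2 + 0.06 + 0.08 = 0.45.
P(G ∩ S) = 0.489·0.11 + 0.51·0.2 + 0.886·0.06 + 0.938·0.08 = 0.05379 + 0.102 + 0.05316 + 0.07504 = 0.28399.
P(G | S) = 0.28399 / 0.45 = 0.631089…

0.6311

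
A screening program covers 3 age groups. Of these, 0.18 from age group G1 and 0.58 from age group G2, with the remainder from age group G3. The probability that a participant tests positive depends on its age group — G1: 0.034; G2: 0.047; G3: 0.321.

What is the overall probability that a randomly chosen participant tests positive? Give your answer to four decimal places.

P(G3) = 1 − (0.18 + 0.58) = 0.24.
P(T) = P(T|G1)·P(G1) + P(T|G2)·P(G2) + P(T|G3)·P(G3)
      = 0.034·0.18 + 0.047·0.58 + 0.321·0.24
      = 0.00612 + 0.02726 + 0.07704 = 0.11042

0.1104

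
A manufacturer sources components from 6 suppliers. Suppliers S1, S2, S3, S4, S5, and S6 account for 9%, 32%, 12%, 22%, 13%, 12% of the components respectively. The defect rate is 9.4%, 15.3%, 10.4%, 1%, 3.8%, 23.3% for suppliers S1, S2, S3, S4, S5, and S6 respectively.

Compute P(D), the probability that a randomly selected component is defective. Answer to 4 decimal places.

Using total probability over the partition,
P(D) = P(D|S1)·P(S1) + P(D|S2)·P(S2) + P(D|S3)·P(S3) + P(D|S4)·P(S4) + P(D|S5)·P(S5) + P(D|S6)·P(S6)
      = 0.094·0.09 + 0.153·0.32 + 0.104·0.12 + 0.01·0.22 + 0.038·0.13 + 0.233·0.12
      = 0.00846 + 0.04896 + 0.01248 + 0.0022 + 0.00494 + 0.02796 = 0.105

P(D) ≈ 0.1050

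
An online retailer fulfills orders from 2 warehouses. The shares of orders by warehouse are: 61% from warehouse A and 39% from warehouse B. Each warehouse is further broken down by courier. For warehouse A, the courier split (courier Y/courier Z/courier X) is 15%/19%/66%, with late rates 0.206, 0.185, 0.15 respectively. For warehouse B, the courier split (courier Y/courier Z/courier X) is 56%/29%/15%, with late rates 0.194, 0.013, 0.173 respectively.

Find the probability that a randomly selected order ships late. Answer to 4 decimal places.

0.1546

P(L|A) = 0.15·0.206 + 0.19·0.185 + 0.66·0.15 = 0.0309 + 0.03515 + 0.099 = 0.16505
P(L|B) = 0.56·0.194 + 0.29·0.013 + 0.15·0.173 = 0.10864 + 0.00377 + 0.02595 = 0.13836
By total probability over the outer partition,
P(L) = 0.61·0.16505 + 0.39·0.13836
      = 0.1006805 + 0.0539604 = 0.1546409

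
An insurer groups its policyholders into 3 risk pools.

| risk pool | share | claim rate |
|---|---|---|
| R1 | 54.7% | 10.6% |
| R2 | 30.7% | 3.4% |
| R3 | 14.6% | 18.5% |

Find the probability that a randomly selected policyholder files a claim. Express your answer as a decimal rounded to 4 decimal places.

P(C) = P(C|R1)·P(R1) + P(C|R2)·P(R2) + P(C|R3)·P(R3)
      = 0.106·0.547 + 0.034·0.307 + 0.185·0.146
      = 0.057982 + 0.010438 + 0.02701 = 0.09543

0.0954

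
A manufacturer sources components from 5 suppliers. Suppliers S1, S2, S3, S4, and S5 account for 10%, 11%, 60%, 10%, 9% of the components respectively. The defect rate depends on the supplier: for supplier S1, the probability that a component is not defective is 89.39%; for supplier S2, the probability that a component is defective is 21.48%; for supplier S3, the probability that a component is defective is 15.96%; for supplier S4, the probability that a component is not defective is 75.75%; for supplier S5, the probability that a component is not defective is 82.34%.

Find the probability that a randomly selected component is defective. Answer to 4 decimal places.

P(D) ≈ 0.1701

P(D|S1) = 1 − 0.8939 = 0.1061.
P(D|S4) = 1 − 0.7575 = 0.2425.
P(D|S5) = 1 − 0.8234 = 0.1766.
P(D) = P(D|S1)·P(S1) + P(D|S2)·P(S2) + P(D|S3)·P(S3) + P(D|S4)·P(S4) + P(D|S5)·P(S5)
      = 0.1061·0.1 + 0.2148·0.11 + 0.1596·0.6 + 0.2425·0.1 + 0.1766·0.09
      = 0.01061 + 0.023628 + 0.09576 + 0.02425 + 0.015894 = 0.170142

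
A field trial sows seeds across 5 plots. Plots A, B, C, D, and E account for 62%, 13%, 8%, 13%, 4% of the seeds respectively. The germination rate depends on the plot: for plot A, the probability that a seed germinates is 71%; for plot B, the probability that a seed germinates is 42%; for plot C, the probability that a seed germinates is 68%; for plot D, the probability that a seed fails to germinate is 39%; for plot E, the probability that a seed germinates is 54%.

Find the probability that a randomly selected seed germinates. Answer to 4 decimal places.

P(G|D) = 1 − 0.39 = 0.61.
By the law of total probability,
P(G) = P(G|A)·P(A) + P(G|B)·P(B) + P(G|C)·P(C) + P(G|D)·P(D) + P(G|E)·P(E)
      = 0.71·0.62 + 0.42·0.13 + 0.68·0.08 + 0.61·0.13 + 0.54·0.04
      = 0.4402 + 0.0546 + 0.0544 + 0.0793 + 0.0216 = 0.6501

0.6501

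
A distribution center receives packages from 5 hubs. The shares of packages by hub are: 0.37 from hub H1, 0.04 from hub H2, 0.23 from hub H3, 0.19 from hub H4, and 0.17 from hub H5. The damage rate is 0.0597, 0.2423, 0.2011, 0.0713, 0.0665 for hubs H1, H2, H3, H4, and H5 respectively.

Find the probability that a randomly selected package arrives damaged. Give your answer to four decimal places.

0.1029

P(D) = P(D|H1)·P(H1) + P(D|H2)·P(H2) + P(D|H3)·P(H3) + P(D|H4)·P(H4) + P(D|H5)·P(H5)
      = 0.0597·0.37 + 0.2423·0.04 + 0.2011·0.23 + 0.0713·0.19 + 0.0665·0.17
      = 0.022089 + 0.009692 + 0.046253 + 0.013547 + 0.011305 = 0.102886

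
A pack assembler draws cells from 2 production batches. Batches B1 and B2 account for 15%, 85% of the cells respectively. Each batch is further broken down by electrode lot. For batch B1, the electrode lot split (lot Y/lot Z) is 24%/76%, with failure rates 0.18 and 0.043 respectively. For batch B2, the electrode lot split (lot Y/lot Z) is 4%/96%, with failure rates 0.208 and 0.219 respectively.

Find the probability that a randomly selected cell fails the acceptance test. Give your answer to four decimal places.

0.1972

P(F|B1) = 0.24·0.18 + 0.76·0.043 = 0.0432 + 0.03268 = 0.07588
P(F|B2) = 0.04·0.208 + 0.96·0.219 = 0.00832 + 0.21024 = 0.21856
Then overall,
P(F) = 0.15·0.07588 + 0.85·0.21856
      = 0.011382 + 0.185776 = 0.197158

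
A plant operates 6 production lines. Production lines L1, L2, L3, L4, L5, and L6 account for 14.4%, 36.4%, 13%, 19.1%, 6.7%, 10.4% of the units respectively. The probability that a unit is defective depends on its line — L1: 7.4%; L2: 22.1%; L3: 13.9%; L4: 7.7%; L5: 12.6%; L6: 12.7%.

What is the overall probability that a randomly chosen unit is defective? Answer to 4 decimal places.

Using total probability over the partition,
P(D) = P(D|L1)·P(L1) + P(D|L2)·P(L2) + P(D|L3)·P(L3) + P(D|L4)·P(L4) + P(D|L5)·P(L5) + P(D|L6)·P(L6)
      = 0.074·0.144 + 0.221·0.364 + 0.139·0.13 + 0.077·0.191 + 0.126·0.067 + 0.127·0.104
      = 0.010656 + 0.080444 + 0.01807 + 0.014707 + 0.008442 + 0.013208 = 0.145527

P(D) ≈ 0.1455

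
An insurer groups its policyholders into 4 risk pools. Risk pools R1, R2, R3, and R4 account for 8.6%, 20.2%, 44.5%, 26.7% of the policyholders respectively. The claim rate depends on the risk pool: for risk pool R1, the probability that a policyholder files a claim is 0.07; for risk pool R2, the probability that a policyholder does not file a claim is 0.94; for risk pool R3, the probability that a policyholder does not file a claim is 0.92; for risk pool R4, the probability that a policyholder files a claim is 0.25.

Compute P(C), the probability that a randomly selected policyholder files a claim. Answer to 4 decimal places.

P(C|R2) = 1 − 0.94 = 0.06.
P(C|R3) = 1 − 0.92 = 0.08.
P(C) = P(C|R1)·P(R1) + P(C|R2)·P(R2) + P(C|R3)·P(R3) + P(C|R4)·P(R4)
      = 0.07·0.086 + 0.06·0.202 + 0.08·0.445 + 0.25·0.267
      = 0.00602 + 0.01212 + 0.0356 + 0.06675 = 0.12049

P(C) ≈ 0.1205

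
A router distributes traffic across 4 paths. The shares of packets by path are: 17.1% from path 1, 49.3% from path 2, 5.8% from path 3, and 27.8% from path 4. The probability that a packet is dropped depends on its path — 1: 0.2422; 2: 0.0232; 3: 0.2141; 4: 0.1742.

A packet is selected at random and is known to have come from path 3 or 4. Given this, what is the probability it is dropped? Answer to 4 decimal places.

0.1811

Let S = {3, 4}.
P(S) = 0.058 + 0.278 = 0.336.
P(L ∩ S) = 0.2141·0.058 + 0.1742·0.278 = 0.0124178 + 0.0484276 = 0.0608454.
P(L | S) = 0.0608454 / 0.336 = 0.181088…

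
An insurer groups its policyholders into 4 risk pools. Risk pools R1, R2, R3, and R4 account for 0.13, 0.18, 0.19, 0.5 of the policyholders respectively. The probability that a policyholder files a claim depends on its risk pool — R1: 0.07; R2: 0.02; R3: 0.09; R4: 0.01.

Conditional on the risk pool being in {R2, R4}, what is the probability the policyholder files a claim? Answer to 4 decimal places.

Let S = {R2, R4}.
P(S) = 0.18 + 0.5 = 0.68.
P(C ∩ S) = 0.02·0.18 + 0.01·0.5 = 0.0036 + 0.005 = 0.0086.
P(C | S) = 0.0086 / 0.68 = 0.012647…

P(C|S) ≈ 0.0126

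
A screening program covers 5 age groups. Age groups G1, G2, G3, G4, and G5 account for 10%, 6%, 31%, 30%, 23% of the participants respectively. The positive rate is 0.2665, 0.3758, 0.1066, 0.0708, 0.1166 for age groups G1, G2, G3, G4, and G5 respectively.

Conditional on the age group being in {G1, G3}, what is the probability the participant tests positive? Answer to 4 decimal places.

0.1456

Let S = {G1, G3}.
P(S) = 0.1 + 0.31 = 0.41.
P(T ∩ S) = 0.2665·0.1 + 0.1066·0.31 = 0.02665 + 0.033046 = 0.059696.
P(T | S) = 0.059696 / 0.41 = 0.145600…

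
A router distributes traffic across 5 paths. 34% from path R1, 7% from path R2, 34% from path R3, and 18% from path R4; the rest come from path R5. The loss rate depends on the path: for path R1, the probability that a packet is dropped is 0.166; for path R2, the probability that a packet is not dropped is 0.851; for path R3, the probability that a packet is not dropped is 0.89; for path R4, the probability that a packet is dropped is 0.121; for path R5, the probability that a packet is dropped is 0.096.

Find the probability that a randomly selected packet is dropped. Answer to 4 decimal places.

0.1328

P(R5) = 1 − (0.34 + 0.07 + 0.34 + 0.18) = 0.07.
P(L|R2) = 1 − 0.851 = 0.149.
P(L|R3) = 1 − 0.89 = 0.11.
P(L) = P(L|R1)·P(R1) + P(L|R2)·P(R2) + P(L|R3)·P(R3) + P(L|R4)·P(R4) + P(L|R5)·P(R5)
      = 0.166·0.34 + 0.149·0.07 + 0.11·0.34 + 0.121·0.18 + 0.096·0.07
      = 0.05644 + 0.01043 + 0.0374 + 0.02178 + 0.00672 = 0.13277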